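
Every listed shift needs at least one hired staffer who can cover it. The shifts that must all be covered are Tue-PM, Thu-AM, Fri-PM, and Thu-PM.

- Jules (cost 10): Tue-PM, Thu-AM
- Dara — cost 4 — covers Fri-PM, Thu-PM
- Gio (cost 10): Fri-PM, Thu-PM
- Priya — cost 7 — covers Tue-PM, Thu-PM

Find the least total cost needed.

14

This is an integer covering problem.
Choose Jules and Dara: together they cover Tue-PM, Thu-AM, Fri-PM, Thu-PM — every shift.
Total cost: 10 + 4 = 14.
No cover costs less than 14.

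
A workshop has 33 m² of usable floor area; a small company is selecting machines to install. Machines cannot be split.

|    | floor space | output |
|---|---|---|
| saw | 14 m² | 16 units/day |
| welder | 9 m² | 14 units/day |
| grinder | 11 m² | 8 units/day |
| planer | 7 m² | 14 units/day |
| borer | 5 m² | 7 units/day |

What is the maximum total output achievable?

44

saw + welder + planer: floor space 14 + 9 + 7 = 30 ≤ 33, output 16 + 14 + 14 = 44.
welder + grinder + planer + borer: floor space 9 + 11 + 7 + 5 = 32 ≤ 33, output 14 + 8 + 14 + 7 = 43.
Best is saw, welder, and planer with total output 44.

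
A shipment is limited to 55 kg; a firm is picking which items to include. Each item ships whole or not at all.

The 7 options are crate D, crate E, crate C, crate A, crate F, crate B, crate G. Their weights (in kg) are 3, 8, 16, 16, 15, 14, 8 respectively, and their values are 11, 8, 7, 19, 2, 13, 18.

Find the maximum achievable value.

69

This is an integer program with binary decision variables.
crate D + crate E + crate A + crate B + crate G: weight 3 + 8 + 16 + 14 + 8 = 49 ≤ 55, value 11 + 8 + 19 + 13 + 18 = 69.
crate D + crate E + crate C + crate A + crate G: weight 3 + 8 + 16 + 16 + 8 = 51 ≤ 55, value 11 + 8 + 7 + 19 + 18 = 63.
crate D + crate A + crate B + crate G: weight 3 + 16 + 14 + 8 = 41 ≤ 55, value 11 + 19 + 13 + 18 = 61.
Best is crate D, crate E, crate A, crate B, and crate G with total value 69.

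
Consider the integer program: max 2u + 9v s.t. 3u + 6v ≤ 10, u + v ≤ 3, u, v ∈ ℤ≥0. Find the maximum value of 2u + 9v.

11

(u,v)=(1,1) is feasible, giving 11.
(u,v)=(0,1) is feasible, giving 9.
No feasible integer point exceeds 11.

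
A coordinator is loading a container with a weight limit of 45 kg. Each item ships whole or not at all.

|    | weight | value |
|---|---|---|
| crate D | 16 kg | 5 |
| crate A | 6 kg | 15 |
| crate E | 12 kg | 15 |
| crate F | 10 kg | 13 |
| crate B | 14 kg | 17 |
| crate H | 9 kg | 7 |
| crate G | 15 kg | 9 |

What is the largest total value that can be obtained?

crate A + crate E + crate B + crate H: weight 6 + 12 + 14 + 9 = 41 ≤ 45, value 15 + 15 + 17 + 7 = 54.
crate A + crate E + crate F + crate B: weight 6 + 12 + 10 + 14 = 42 ≤ 45, value 15 + 15 + 13 + 17 = 60.
Best is crate A, crate E, crate F, and crate B with total value 60.

60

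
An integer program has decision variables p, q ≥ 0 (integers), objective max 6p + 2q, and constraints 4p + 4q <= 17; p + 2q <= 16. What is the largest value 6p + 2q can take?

The continuous relaxation peaks at (4.25, 0) with value 25.50; rounding to a feasible lattice point costs some objective.
(p,q)=(4,0): 4·4+4·0=16≤17, 1·4+2·0=4≤16, objective 24.
(p,q)=(3,1): 4·3+4·1=16≤17, 1·3+2·1=5≤16, objective 20.
Maximum is 24 at (p,q)=(4,0).

24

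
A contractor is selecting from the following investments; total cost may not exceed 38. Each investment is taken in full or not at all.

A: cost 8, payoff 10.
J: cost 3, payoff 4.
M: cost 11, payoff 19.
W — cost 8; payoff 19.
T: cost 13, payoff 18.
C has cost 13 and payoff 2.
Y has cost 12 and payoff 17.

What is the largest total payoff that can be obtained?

Allowing fractional choices, the relaxed optimum would be about 64.7, but investments are indivisible.
J + M + W + Y: cost 3 + 11 + 8 + 12 = 34 ≤ 38, payoff 4 + 19 + 19 + 17 = 59.
J + W + T + Y: cost 3 + 8 + 13 + 12 = 36 ≤ 38, payoff 4 + 19 + 18 + 17 = 58.
J + M + W + T: cost 3 + 11 + 8 + 13 = 35 ≤ 38, payoff 4 + 19 + 19 + 18 = 60.
Best is J, M, W, and T with total payoff 60.

60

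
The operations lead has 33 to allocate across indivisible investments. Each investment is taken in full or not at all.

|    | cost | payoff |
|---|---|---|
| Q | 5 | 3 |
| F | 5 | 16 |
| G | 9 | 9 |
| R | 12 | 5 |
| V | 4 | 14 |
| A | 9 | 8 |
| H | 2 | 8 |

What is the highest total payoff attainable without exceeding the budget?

55

Take F, G, V, A, and H: cost 5 + 9 + 4 + 9 + 2 = 29 ≤ 33, payoff 16 + 9 + 14 + 8 + 8 = 55.
No other feasible combination does better.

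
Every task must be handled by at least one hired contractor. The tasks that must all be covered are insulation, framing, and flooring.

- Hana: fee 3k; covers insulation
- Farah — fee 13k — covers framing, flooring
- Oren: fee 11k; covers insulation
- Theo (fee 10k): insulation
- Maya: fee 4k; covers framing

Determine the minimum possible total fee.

16

The greedy cost-per-new-task heuristic would pick Hana, Maya, and Farah for 20, but a cheaper cover exists.
Choose Hana and Farah: together they cover insulation, framing, flooring — every task.
Total fee: 3 + 13 = 16.
No cover costs less than 16.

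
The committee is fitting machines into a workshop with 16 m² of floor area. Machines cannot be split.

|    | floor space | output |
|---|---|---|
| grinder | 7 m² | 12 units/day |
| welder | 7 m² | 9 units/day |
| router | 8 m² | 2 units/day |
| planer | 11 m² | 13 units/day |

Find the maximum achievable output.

21

grinder + welder: floor space 7 + 7 = 14 ≤ 16, output 12 + 9 = 21.
planer: floor space 11 ≤ 16, output 13.
grinder + router: floor space 7 + 8 = 15 ≤ 16, output 12 + 2 = 14.
Best is grinder and welder with total output 21.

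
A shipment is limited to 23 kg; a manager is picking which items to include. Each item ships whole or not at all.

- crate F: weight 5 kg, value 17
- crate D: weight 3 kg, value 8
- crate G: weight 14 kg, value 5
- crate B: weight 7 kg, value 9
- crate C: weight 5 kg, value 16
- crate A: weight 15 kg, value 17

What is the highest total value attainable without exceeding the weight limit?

Allowing fractional choices, the relaxed optimum would be about 53.4, but items are indivisible.
crate F + crate D + crate B + crate C: weight 5 + 3 + 7 + 5 = 20 ≤ 23, value 17 + 8 + 9 + 16 = 50.
crate F + crate B + crate C: weight 5 + 7 + 5 = 17 ≤ 23, value 17 + 9 + 16 = 42.
Best is crate F, crate D, crate B, and crate C with total value 50.

50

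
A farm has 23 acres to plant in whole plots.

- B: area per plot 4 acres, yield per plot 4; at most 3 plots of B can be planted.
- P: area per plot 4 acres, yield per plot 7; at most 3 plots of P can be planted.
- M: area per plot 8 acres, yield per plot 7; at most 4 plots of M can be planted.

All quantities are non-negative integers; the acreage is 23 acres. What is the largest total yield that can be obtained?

29

This is a bounded integer knapsack.
2×B and 3×P: area 20 ≤ 23, yield 2·4 + 3·7 = 29.
3×P and 1×M: area 20 ≤ 23, yield 3·7 + 1·7 = 28.
Best is 29.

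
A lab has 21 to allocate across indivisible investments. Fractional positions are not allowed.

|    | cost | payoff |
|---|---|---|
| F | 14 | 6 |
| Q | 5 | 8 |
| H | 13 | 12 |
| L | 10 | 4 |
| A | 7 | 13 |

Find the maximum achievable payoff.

25

Allowing fractional choices, the relaxed optimum would be about 29.3, but investments are indivisible.
H + A: cost 13 + 7 = 20 ≤ 21, payoff 12 + 13 = 25.
Q + A: cost 5 + 7 = 12 ≤ 21, payoff 8 + 13 = 21.
Q + H: cost 5 + 13 = 18 ≤ 21, payoff 8 + 12 = 20.
Best is H and A with total payoff 25.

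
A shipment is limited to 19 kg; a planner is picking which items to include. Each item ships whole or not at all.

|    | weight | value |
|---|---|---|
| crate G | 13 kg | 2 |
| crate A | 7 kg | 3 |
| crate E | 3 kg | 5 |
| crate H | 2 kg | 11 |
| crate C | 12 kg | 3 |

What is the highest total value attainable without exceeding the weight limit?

19

Allowing fractional choices, the relaxed optimum would be about 20.8, but items are indivisible.
crate A + crate E + crate H: weight 7 + 3 + 2 = 12 ≤ 19, value 3 + 5 + 11 = 19.
crate G + crate E + crate H: weight 13 + 3 + 2 = 18 ≤ 19, value 2 + 5 + 11 = 18.
crate E + crate H + crate C: weight 3 + 2 + 12 = 17 ≤ 19, value 5 + 11 + 3 = 19.
The maximum value is 19; one optimal choice is crate A, crate E, and crate H.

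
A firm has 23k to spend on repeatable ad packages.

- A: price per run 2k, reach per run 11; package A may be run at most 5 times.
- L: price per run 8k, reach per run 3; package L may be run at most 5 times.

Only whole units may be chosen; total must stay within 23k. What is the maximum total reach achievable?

58

This is a bounded integer knapsack.
Take 5×A and 1×L: price 18 ≤ 23, reach 5·11 + 1·3 = 58.
A has the best ratio (11/2) and is taken to its limit of 5; remaining capacity is filled optimally with the others.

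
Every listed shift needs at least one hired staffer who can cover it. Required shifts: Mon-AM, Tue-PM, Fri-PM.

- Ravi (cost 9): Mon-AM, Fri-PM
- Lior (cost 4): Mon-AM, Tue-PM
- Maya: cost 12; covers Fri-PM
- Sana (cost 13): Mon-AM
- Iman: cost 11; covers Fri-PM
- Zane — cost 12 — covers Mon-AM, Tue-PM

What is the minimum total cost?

13

This is a weighted set-cover instance.
Choose Ravi and Lior: together they cover Mon-AM, Tue-PM, Fri-PM — every shift.
Total cost: 9 + 4 = 13.
No cover costs less than 13.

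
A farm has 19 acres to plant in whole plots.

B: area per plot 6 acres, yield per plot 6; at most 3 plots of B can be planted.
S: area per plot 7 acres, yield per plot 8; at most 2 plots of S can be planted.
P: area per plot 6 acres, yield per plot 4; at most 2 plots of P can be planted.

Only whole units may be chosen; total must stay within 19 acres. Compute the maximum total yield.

20

1×B, 1×S, and 1×P: area 19 ≤ 19, yield 1·6 + 1·8 + 1·4 = 18.
2×B and 1×S: area 19 ≤ 19, yield 2·6 + 1·8 = 20.
Best is 20.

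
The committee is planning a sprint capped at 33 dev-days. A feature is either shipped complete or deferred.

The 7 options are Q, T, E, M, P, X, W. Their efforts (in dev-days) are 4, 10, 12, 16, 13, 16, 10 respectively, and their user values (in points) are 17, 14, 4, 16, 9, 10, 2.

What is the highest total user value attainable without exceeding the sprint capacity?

47

This is an integer program with binary decision variables.
Allowing fractional choices, the relaxed optimum would be about 49.1, but features are indivisible.
Q + M + P: effort 4 + 16 + 13 = 33 ≤ 33, user value 17 + 16 + 9 = 42.
Q + T + M: effort 4 + 10 + 16 = 30 ≤ 33, user value 17 + 14 + 16 = 47.
Best is Q, T, and M with total user value 47.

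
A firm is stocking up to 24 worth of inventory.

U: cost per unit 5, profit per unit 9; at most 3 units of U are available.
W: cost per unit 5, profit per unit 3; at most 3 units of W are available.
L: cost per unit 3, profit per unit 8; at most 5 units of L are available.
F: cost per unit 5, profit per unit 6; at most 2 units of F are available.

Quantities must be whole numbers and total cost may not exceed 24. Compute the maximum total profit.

51

This is a bounded integer knapsack.
Take 3×U and 3×L: cost 24 ≤ 24, profit 3·9 + 3·8 = 51.
No other integer combination yields more.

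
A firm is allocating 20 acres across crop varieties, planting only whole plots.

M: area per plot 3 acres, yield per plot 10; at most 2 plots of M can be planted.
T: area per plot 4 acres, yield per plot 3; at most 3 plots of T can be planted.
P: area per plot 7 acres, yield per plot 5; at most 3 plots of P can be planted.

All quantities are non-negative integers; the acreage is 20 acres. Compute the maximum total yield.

2×M and 3×T: area 18 ≤ 20, yield 2·10 + 3·3 = 29.
2×M and 2×P: area 20 ≤ 20, yield 2·10 + 2·5 = 30.
Best is 30.

30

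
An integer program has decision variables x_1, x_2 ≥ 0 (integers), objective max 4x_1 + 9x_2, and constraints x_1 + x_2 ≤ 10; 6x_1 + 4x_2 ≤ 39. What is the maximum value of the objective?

81

(x_1,x_2)=(0,9): 1·0+1·9=9≤10, 6·0+4·9=36≤39, objective 81.
(x_1,x_2)=(1,8): 1·1+1·8=9≤10, 6·1+4·8=38≤39, objective 76.
(x_1,x_2)=(0,8): 1·0+1·8=8≤10, 6·0+4·8=32≤39, objective 72.
The best lattice point is (0,9), giving 81.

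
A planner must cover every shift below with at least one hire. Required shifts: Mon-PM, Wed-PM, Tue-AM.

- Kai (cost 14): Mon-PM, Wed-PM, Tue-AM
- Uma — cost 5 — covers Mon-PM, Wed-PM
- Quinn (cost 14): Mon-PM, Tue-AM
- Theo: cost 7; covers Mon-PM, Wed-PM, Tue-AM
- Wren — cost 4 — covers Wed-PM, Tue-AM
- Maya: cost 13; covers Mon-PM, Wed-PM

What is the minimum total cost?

7

The greedy cost-per-new-shift heuristic would pick Wren and Uma for 9, but a cheaper cover exists.
Theo alone covers Mon-PM, Wed-PM, Tue-AM — every shift.
Total cost: 7.
No cover costs less than 7.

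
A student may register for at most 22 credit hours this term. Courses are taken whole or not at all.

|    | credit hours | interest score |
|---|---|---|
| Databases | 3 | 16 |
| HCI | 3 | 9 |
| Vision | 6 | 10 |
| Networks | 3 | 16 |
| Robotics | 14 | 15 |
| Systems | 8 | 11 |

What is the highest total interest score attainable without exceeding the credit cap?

53

Databases + Vision + Networks + Systems: credit hours 3 + 6 + 3 + 8 = 20 ≤ 22, interest score 16 + 10 + 16 + 11 = 53.
Databases + HCI + Networks + Systems: credit hours 3 + 3 + 3 + 8 = 17 ≤ 22, interest score 16 + 9 + 16 + 11 = 52.
Best is Databases, Vision, Networks, and Systems with total interest score 53.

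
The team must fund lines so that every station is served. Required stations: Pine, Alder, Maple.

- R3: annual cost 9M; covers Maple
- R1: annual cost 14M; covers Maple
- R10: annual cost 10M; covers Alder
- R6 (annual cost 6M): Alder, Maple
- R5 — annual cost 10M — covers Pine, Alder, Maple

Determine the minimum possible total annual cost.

The greedy cost-per-new-station heuristic would pick R6 and R5 for 16, but a cheaper cover exists.
R5 alone covers Pine, Alder, Maple — every station.
Total annual cost: 10.
No cover costs less than 10.

10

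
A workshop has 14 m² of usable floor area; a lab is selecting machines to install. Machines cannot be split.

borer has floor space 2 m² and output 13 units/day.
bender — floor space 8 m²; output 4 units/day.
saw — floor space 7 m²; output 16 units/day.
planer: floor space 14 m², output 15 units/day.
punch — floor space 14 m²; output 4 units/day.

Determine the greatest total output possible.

29

Take borer and saw: floor space 2 + 7 = 9 ≤ 14, output 13 + 16 = 29.
No other feasible combination does better.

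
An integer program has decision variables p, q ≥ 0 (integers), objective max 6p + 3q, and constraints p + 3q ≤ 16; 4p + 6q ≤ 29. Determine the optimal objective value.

42

(p,q)=(7,0) is feasible, giving 42.
(p,q)=(6,0) is feasible, giving 36.
No feasible integer point exceeds 42.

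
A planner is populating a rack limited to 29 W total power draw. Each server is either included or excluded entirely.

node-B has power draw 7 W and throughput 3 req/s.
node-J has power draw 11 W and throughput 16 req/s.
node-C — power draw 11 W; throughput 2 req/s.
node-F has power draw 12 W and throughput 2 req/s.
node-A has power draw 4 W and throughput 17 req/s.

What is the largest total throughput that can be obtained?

36

Take node-B, node-J, and node-A: power draw 7 + 11 + 4 = 22 ≤ 29, throughput 3 + 16 + 17 = 36.
No other feasible combination does better.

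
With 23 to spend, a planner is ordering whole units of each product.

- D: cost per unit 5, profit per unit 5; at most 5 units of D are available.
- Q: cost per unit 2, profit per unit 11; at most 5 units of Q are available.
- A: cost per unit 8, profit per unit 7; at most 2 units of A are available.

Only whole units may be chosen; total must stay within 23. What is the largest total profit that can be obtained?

67

2×D and 5×Q: cost 20 ≤ 23, profit 2·5 + 5·11 = 65.
1×D, 5×Q, and 1×A: cost 23 ≤ 23, profit 1·5 + 5·11 + 1·7 = 67.
Best is 67.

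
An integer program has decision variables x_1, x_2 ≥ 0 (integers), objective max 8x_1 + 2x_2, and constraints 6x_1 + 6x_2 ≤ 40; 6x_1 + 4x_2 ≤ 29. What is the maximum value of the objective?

The continuous relaxation peaks at (4.83, 0) with value 38.67; rounding to a feasible lattice point costs some objective.
(x_1,x_2)=(4,1): 6·4+6·1=30≤40, 6·4+4·1=28≤29, objective 34.
(x_1,x_2)=(4,0): 6·4+6·0=24≤40, 6·4+4·0=24≤29, objective 32.
(x_1,x_2)=(3,2): 6·3+6·2=30≤40, 6·3+4·2=26≤29, objective 28.
The best lattice point is (4,1), giving 34.

34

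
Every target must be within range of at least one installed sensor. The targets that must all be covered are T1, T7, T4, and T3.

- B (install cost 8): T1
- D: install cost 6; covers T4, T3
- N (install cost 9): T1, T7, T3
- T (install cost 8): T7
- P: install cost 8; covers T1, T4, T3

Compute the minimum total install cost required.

15

The greedy cost-per-new-target heuristic would pick P and T for 16, but a cheaper cover exists.
Choose D and N: together they cover T1, T7, T4, T3 — every target.
Total install cost: 6 + 9 = 15.
No cover costs less than 15.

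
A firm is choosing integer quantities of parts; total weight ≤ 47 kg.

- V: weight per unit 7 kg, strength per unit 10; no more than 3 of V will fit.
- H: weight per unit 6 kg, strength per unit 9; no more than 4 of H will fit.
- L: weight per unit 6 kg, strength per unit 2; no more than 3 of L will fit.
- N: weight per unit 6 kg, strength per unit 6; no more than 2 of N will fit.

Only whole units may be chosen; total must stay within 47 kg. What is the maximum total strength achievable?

66

3×V, 3×H, and 1×N: weight 45 ≤ 47, strength 3·10 + 3·9 + 1·6 = 63.
3×V and 4×H: weight 45 ≤ 47, strength 3·10 + 4·9 = 66.
Best is 66.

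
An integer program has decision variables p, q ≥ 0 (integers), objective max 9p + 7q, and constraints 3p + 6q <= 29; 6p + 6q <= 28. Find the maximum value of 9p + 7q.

Relaxing integrality, the LP optimum is 42.00 at (p,q) = (4.67, 0), which is not an integer point.
(p,q)=(4,0): 3·4+6·0=12≤29, 6·4+6·0=24≤28, objective 36.
(p,q)=(3,1): 3·3+6·1=15≤29, 6·3+6·1=24≤28, objective 34.
Maximum is 36 at (p,q)=(4,0).

36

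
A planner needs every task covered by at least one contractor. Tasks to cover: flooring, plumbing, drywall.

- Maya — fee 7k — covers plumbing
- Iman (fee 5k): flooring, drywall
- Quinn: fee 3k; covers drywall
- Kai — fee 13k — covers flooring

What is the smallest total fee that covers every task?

12

Choose Maya and Iman: together they cover flooring, plumbing, drywall — every task.
Total fee: 7 + 5 = 12.
No cover costs less than 12.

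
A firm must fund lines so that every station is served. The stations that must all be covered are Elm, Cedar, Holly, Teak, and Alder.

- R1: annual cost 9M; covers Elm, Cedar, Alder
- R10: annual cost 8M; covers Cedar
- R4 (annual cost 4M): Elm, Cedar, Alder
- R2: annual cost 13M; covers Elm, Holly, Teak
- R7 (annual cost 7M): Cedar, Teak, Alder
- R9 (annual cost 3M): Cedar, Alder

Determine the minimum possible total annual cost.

This is a weighted set-cover instance.
The greedy cost-per-new-station heuristic would pick R4 and R2 for 17, but a cheaper cover exists.
Choose R2 and R9: together they cover Elm, Cedar, Holly, Teak, Alder — every station.
Total annual cost: 13 + 3 = 16.
No cover costs less than 16.

16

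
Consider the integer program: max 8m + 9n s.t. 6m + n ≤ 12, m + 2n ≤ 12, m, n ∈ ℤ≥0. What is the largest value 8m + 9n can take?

The continuous relaxation peaks at (1.09, 5.45) with value 57.82; rounding to a feasible lattice point costs some objective.
(m,n)=(0,6): 6·0+1·6=6≤12, 1·0+2·6=12≤12, objective 54.
(m,n)=(1,5): 6·1+1·5=11≤12, 1·1+2·5=11≤12, objective 53.
(m,n)=(0,5): 6·0+1·5=5≤12, 1·0+2·5=10≤12, objective 45.
The best lattice point is (0,6), giving 54.

54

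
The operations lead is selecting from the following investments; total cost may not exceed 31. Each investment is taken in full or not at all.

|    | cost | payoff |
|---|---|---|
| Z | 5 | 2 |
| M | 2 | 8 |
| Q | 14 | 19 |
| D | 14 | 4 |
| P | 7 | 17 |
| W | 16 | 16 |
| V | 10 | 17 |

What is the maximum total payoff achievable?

Allowing fractional choices, the relaxed optimum would be about 58.3, but investments are indivisible.
Z + M + Q + V: cost 5 + 2 + 14 + 10 = 31 ≤ 31, payoff 2 + 8 + 19 + 17 = 46.
Q + P + V: cost 14 + 7 + 10 = 31 ≤ 31, payoff 19 + 17 + 17 = 53.
Z + M + Q + P: cost 5 + 2 + 14 + 7 = 28 ≤ 31, payoff 2 + 8 + 19 + 17 = 46.
Best is Q, P, and V with total payoff 53.

53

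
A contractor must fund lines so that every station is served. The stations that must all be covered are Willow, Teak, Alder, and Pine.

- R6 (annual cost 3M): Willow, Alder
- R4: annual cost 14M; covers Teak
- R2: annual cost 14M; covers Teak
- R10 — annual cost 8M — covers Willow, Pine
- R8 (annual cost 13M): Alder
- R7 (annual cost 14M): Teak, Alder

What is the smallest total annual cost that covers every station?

22

The greedy cost-per-new-station heuristic would pick R6, R10, and R4 for 25, but a cheaper cover exists.
Choose R10 and R7: together they cover Willow, Teak, Alder, Pine — every station.
Total annual cost: 8 + 14 = 22.
No cover costs less than 22.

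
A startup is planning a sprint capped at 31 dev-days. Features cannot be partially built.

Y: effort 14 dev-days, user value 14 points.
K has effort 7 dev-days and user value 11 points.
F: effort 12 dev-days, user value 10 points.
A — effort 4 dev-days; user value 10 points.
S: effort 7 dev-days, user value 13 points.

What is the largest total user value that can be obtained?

44

Take K, F, A, and S: effort 7 + 12 + 4 + 7 = 30 ≤ 31, user value 11 + 10 + 10 + 13 = 44.
No other feasible combination does better.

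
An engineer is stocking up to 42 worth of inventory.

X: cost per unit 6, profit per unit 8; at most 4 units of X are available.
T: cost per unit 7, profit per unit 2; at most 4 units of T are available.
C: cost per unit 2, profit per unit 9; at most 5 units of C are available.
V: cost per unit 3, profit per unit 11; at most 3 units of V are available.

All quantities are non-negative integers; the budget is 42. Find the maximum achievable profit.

C has the best ratio (9/2); taking only C gives at most 5×9 = 45 (stopped by the supply cap of 5).
Mixing does better — 3×X, 5×C, and 3×V: cost 37 ≤ 42, profit 3·8 + 5·9 + 3·11 = 102.

102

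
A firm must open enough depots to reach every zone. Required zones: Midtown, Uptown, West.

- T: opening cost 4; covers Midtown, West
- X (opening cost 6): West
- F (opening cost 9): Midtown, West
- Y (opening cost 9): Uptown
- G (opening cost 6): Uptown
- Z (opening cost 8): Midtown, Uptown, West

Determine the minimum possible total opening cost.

8

The greedy cost-per-new-zone heuristic would pick T and G for 10, but a cheaper cover exists.
Z alone covers Midtown, Uptown, West — every zone.
Total opening cost: 8.
No cover costs less than 8.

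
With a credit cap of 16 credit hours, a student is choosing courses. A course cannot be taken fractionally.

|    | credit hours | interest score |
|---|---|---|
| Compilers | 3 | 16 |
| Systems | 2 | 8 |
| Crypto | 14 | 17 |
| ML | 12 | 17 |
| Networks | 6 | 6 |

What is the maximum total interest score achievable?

Compilers + ML: credit hours 3 + 12 = 15 ≤ 16, interest score 16 + 17 = 33.
Systems + ML: credit hours 2 + 12 = 14 ≤ 16, interest score 8 + 17 = 25.
Compilers + Systems + Networks: credit hours 3 + 2 + 6 = 11 ≤ 16, interest score 16 + 8 + 6 = 30.
Best is Compilers and ML with total interest score 33.

33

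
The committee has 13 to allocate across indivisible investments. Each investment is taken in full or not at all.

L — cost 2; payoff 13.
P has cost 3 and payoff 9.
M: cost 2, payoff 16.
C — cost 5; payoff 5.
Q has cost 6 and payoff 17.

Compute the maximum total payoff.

This is an integer program with binary decision variables.
Take L, P, M, and Q: cost 2 + 3 + 2 + 6 = 13 ≤ 13, payoff 13 + 9 + 16 + 17 = 55.
No other feasible combination does better.

55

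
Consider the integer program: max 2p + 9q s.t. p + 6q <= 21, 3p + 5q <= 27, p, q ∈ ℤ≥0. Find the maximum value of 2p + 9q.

(p,q)=(3,3): 1·3+6·3=21≤21, 3·3+5·3=24≤27, objective 33.
(p,q)=(2,3): 1·2+6·3=20≤21, 3·2+5·3=21≤27, objective 31.
(p,q)=(5,2): 1·5+6·2=17≤21, 3·5+5·2=25≤27, objective 28.
No feasible integer point exceeds 33.

33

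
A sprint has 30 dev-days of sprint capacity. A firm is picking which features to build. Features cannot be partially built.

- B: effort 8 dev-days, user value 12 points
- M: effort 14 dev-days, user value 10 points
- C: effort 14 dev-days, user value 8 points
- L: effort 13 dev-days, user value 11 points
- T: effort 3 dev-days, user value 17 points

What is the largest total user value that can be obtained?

40

Allowing fractional choices, the relaxed optimum would be about 44.3, but features are indivisible.
B + M + T: effort 8 + 14 + 3 = 25 ≤ 30, user value 12 + 10 + 17 = 39.
B + L + T: effort 8 + 13 + 3 = 24 ≤ 30, user value 12 + 11 + 17 = 40.
Best is B, L, and T with total user value 40.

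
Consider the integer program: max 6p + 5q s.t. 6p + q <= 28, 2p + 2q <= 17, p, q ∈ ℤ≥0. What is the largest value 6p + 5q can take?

(p,q)=(4,4): 6·4+1·4=28≤28, 2·4+2·4=16≤17, objective 44.
(p,q)=(3,5): 6·3+1·5=23≤28, 2·3+2·5=16≤17, objective 43.
(p,q)=(4,3): 6·4+1·3=27≤28, 2·4+2·3=14≤17, objective 39.
Maximum is 44 at (p,q)=(4,4).

44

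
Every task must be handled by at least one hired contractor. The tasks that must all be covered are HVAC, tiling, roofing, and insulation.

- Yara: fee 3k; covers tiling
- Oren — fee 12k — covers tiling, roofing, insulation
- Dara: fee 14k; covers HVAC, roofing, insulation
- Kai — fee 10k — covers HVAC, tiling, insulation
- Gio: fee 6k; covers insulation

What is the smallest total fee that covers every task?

17

Choose Yara and Dara: together they cover HVAC, tiling, roofing, insulation — every task.
Total fee: 3 + 14 = 17.
No cover costs less than 17.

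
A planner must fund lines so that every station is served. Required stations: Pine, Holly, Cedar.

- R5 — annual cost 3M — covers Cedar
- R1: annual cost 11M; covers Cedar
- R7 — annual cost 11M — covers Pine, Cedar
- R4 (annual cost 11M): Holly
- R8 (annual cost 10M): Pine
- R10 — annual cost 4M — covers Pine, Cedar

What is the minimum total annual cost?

Choose R4 and R10: together they cover Pine, Holly, Cedar — every station.
Total annual cost: 11 + 4 = 15.
No cover costs less than 15.

15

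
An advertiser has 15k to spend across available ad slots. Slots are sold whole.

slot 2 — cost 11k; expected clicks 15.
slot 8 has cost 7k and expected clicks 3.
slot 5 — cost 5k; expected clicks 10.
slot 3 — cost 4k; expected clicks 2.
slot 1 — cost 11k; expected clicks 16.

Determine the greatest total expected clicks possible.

18

Allowing fractional choices, the relaxed optimum would be about 24.5, but ad slots are indivisible.
slot 2 + slot 3: cost 11 + 4 = 15 ≤ 15, expected clicks 15 + 2 = 17.
slot 1: cost 11 ≤ 15, expected clicks 16.
slot 3 + slot 1: cost 4 + 11 = 15 ≤ 15, expected clicks 2 + 16 = 18.
Best is slot 3 and slot 1 with total expected clicks 18.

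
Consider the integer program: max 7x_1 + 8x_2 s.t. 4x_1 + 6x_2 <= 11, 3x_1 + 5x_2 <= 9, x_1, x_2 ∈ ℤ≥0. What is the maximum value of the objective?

15

Relaxing integrality, the LP optimum is 19.25 at (x_1,x_2) = (2.75, 0), which is not an integer point.
(x_1,x_2)=(1,1) is feasible, giving 15.
(x_1,x_2)=(2,0) is feasible, giving 14.
(x_1,x_2)=(0,1) is feasible, giving 8.
The best lattice point is (1,1), giving 15.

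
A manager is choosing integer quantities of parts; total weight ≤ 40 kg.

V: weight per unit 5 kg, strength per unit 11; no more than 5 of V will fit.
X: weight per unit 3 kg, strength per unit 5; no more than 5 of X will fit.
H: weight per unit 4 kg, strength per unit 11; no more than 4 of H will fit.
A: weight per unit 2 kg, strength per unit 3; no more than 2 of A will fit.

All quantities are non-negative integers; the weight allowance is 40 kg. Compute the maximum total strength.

H has the best ratio (11/4); taking only H gives at most 4×11 = 44 (stopped by the supply cap of 4).
Mixing does better — 4×V, 4×H, and 2×A: weight 40 ≤ 40, strength 4·11 + 4·11 + 2·3 = 94.

94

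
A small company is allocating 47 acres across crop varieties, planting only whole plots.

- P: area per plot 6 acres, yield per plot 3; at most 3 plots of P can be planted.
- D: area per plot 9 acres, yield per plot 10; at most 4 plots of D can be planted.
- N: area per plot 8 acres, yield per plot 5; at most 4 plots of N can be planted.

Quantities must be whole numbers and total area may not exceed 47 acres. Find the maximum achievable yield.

45

1×P and 4×D: area 42 ≤ 47, yield 1·3 + 4·10 = 43.
4×D and 1×N: area 44 ≤ 47, yield 4·10 + 1·5 = 45.
Best is 45.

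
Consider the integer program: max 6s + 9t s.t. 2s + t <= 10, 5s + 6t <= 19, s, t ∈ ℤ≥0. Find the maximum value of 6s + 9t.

(s,t)=(0,3): 2·0+1·3=3≤10, 5·0+6·3=18≤19, objective 27.
(s,t)=(1,2): 2·1+1·2=4≤10, 5·1+6·2=17≤19, objective 24.
(s,t)=(0,2): 2·0+1·2=2≤10, 5·0+6·2=12≤19, objective 18.
The best lattice point is (0,3), giving 27.

27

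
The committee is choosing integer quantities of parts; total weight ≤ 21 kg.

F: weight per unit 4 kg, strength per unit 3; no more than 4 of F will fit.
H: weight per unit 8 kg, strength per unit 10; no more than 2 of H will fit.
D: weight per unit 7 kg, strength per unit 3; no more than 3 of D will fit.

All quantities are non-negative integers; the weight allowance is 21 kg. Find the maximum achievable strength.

H has the best ratio (10/8); taking only H gives at most 2×10 = 20 (stopped by the weight limit).
Mixing does better — 1×F and 2×H: weight 20 ≤ 21, strength 1·3 + 2·10 = 23.

23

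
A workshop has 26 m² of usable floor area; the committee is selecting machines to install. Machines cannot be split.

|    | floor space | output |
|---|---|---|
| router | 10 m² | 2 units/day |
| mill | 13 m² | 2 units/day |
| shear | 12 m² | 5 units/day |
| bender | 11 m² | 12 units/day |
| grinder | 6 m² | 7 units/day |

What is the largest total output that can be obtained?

19

Treat it as a binary knapsack problem.
Allowing fractional choices, the relaxed optimum would be about 22.8, but machines are indivisible.
shear + bender: floor space 12 + 11 = 23 ≤ 26, output 5 + 12 = 17.
bender + grinder: floor space 11 + 6 = 17 ≤ 26, output 12 + 7 = 19.
Best is bender and grinder with total output 19.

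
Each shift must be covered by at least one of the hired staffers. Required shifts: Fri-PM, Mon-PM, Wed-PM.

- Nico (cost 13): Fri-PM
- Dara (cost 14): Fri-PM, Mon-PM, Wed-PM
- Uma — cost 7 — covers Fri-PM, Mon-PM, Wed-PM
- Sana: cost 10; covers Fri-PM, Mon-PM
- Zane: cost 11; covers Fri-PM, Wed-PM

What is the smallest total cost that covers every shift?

Uma alone covers Fri-PM, Mon-PM, Wed-PM — every shift.
Total cost: 7.
No cover costs less than 7.

7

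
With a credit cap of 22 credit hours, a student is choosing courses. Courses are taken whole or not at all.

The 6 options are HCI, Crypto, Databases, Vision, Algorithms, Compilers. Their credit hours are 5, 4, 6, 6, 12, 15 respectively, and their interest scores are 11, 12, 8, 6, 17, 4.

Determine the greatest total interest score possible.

Treat it as a binary knapsack problem.
Allowing fractional choices, the relaxed optimum would be about 41.3, but courses are indivisible.
HCI + Crypto + Databases + Vision: credit hours 5 + 4 + 6 + 6 = 21 ≤ 22, interest score 11 + 12 + 8 + 6 = 37.
HCI + Crypto + Algorithms: credit hours 5 + 4 + 12 = 21 ≤ 22, interest score 11 + 12 + 17 = 40.
Best is HCI, Crypto, and Algorithms with total interest score 40.

40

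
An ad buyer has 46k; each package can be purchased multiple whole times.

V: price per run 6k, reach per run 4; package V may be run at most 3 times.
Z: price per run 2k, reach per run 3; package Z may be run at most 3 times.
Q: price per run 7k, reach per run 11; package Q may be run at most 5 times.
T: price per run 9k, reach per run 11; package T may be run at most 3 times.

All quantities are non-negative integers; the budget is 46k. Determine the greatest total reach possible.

This is a bounded integer knapsack.
Q has the best ratio (11/7); taking only Q gives at most 5×11 = 55 (stopped by the supply cap of 5).
Mixing does better — 1×Z, 5×Q, and 1×T: price 46 ≤ 46, reach 1·3 + 5·11 + 1·11 = 69.

69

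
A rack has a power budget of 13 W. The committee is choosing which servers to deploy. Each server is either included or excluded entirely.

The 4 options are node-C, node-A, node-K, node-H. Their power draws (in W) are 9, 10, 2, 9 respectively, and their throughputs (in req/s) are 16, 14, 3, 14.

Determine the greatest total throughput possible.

19

Treat it as a binary knapsack problem.
node-A + node-K: power draw 10 + 2 = 12 ≤ 13, throughput 14 + 3 = 17.
node-K + node-H: power draw 2 + 9 = 11 ≤ 13, throughput 3 + 14 = 17.
node-C + node-K: power draw 9 + 2 = 11 ≤ 13, throughput 16 + 3 = 19.
Best is node-C and node-K with total throughput 19.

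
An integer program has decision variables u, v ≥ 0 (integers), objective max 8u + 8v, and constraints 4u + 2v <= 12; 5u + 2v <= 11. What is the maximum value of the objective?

(u,v)=(0,5): 4·0+2·5=10≤12, 5·0+2·5=10≤11, objective 40.
(u,v)=(0,4): 4·0+2·4=8≤12, 5·0+2·4=8≤11, objective 32.
No feasible integer point exceeds 40.

40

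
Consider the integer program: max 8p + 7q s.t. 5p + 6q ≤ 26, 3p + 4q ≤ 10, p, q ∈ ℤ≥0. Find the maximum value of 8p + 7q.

24

(p,q)=(3,0) is feasible, giving 24.
(p,q)=(2,1) is feasible, giving 23.
(p,q)=(2,0) is feasible, giving 16.
Maximum is 24 at (p,q)=(3,0).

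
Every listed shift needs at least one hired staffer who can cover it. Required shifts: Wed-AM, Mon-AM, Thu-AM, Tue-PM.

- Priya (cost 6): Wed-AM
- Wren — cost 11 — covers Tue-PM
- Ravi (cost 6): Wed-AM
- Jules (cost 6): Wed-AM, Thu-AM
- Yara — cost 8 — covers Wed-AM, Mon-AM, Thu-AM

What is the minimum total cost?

19

Choose Wren and Yara: together they cover Wed-AM, Mon-AM, Thu-AM, Tue-PM — every shift.
Total cost: 11 + 8 = 19.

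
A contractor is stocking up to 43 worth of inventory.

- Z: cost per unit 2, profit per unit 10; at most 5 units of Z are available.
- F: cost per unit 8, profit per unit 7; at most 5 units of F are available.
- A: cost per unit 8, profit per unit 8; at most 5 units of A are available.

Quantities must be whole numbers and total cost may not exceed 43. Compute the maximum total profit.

82

Z has the best ratio (10/2); taking only Z gives at most 5×10 = 50 (stopped by the supply cap of 5).
Mixing does better — 5×Z and 4×A: cost 42 ≤ 43, profit 5·10 + 4·8 = 82.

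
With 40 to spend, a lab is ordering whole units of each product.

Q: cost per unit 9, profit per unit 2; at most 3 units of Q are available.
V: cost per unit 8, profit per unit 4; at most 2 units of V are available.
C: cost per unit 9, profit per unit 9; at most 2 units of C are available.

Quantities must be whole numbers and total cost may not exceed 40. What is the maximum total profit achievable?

26

This is a bounded integer knapsack.
2×V and 2×C: cost 34 ≤ 40, profit 2·4 + 2·9 = 26.
1×Q, 1×V, and 2×C: cost 35 ≤ 40, profit 1·2 + 1·4 + 2·9 = 24.
Best is 26.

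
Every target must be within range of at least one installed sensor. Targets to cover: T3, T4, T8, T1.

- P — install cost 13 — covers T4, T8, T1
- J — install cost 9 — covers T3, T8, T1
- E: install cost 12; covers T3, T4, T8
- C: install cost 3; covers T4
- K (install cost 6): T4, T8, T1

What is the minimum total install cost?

The greedy cost-per-new-target heuristic would pick K and J for 15, but a cheaper cover exists.
Choose J and C: together they cover T3, T4, T8, T1 — every target.
Total install cost: 9 + 3 = 12.
No cover costs less than 12.

12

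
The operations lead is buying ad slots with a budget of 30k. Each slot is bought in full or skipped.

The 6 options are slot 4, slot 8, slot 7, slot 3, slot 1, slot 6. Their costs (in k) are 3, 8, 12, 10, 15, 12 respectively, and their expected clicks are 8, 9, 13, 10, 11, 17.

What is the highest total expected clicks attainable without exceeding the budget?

Take slot 4, slot 7, and slot 6: cost 3 + 12 + 12 = 27 ≤ 30, expected clicks 8 + 13 + 17 = 38.
No other feasible combination does better.

38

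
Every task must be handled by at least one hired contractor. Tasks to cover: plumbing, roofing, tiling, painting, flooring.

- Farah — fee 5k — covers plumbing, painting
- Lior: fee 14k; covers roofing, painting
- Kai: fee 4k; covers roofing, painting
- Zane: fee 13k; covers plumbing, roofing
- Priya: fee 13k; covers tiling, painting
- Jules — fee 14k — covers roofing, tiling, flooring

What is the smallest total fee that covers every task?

19

This is an integer covering problem.
The greedy cost-per-new-task heuristic would pick Kai, Farah, and Jules for 23, but a cheaper cover exists.
Choose Farah and Jules: together they cover plumbing, roofing, tiling, painting, flooring — every task.
Total fee: 5 + 14 = 19.
No cover costs less than 19.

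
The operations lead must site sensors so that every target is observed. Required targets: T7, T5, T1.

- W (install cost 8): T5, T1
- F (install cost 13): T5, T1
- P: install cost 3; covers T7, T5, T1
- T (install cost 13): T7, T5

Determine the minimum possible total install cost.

P alone covers T7, T5, T1 — every target.
Total install cost: 3.
No cover costs less than 3.

3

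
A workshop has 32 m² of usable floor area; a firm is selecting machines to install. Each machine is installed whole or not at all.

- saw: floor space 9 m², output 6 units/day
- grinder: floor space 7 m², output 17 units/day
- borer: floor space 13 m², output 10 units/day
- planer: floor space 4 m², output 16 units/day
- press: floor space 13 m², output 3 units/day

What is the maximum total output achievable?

43

Allowing fractional choices, the relaxed optimum would be about 48.3, but machines are indivisible.
grinder + planer + press: floor space 7 + 4 + 13 = 24 ≤ 32, output 17 + 16 + 3 = 36.
saw + grinder + planer: floor space 9 + 7 + 4 = 20 ≤ 32, output 6 + 17 + 16 = 39.
grinder + borer + planer: floor space 7 + 13 + 4 = 24 ≤ 32, output 17 + 10 + 16 = 43.
Best is grinder, borer, and planer with total output 43.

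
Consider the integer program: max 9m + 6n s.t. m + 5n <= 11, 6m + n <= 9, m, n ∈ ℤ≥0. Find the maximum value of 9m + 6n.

Relaxing integrality, the LP optimum is 22.34 at (m,n) = (1.17, 1.97), which is not an integer point.
(m,n)=(1,2): 1·1+5·2=11≤11, 6·1+1·2=8≤9, objective 21.
(m,n)=(1,1): 1·1+5·1=6≤11, 6·1+1·1=7≤9, objective 15.
(m,n)=(0,2): 1·0+5·2=10≤11, 6·0+1·2=2≤9, objective 12.
(m,n)=(1,0): 1·1+5·0=1≤11, 6·1+1·0=6≤9, objective 9.
The best lattice point is (1,2), giving 21.

21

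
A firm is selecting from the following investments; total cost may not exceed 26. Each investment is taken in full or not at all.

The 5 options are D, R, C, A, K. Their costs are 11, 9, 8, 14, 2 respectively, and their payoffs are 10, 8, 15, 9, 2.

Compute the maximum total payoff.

27

Allowing fractional choices, the relaxed optimum would be about 31.4, but investments are indivisible.
D + C + K: cost 11 + 8 + 2 = 21 ≤ 26, payoff 10 + 15 + 2 = 27.
C + A + K: cost 8 + 14 + 2 = 24 ≤ 26, payoff 15 + 9 + 2 = 26.
D + C: cost 11 + 8 = 19 ≤ 26, payoff 10 + 15 = 25.
Best is D, C, and K with total payoff 27.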